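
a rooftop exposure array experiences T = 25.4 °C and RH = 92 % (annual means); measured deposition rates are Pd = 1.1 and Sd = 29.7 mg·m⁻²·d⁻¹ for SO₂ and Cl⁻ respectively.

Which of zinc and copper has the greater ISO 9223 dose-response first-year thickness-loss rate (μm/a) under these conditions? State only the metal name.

copper

zinc: f(T) = -0.071·(T−10) [T>10 °C] = -1.0934
  SO₂ term: 0.0129·1.1^0.44·exp(0.046·92-1.0934) = 0.3104
  Cl⁻ term: 0.0175·29.7^0.57·exp(0.008·92+0.085·25.4) = 2.187
  sum: 0.3104 + 2.187 → r_corr = 2.497 μm/a
copper: f(T) = -0.080·(T−10) [T>10 °C] = -1.2320
  Pd branch = 0.0053·Pd^0.26·e^(0.059·RH+f) = 0.3609 μm/a
  Cl⁻ term: 0.01025·29.7^0.27·exp(0.036·92+0.049·25.4) = 2.439
  sum: 0.3609 + 2.439 → r_corr = 2.8 μm/a
Ordering by μm/a: copper (2.8) > zinc (2.5)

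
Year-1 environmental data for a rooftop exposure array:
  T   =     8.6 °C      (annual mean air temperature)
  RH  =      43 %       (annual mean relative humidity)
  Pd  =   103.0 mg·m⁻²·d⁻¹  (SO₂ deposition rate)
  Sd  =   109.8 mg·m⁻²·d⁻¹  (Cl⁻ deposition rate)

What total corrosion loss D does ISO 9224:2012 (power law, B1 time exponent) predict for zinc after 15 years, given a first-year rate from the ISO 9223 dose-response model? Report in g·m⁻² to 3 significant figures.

D(15) = 92.0 g·m⁻²

zinc: T≤10 °C ⇒ hinge +0.038·(8.6−10) = -0.0532
  SO₂ term: 0.0129·103.0^0.44·exp(0.046·43-0.0532) = 0.6795
  Cl⁻ term: 0.0175·109.8^0.57·exp(0.008·43+0.085·8.6) = 0.7465
  r_corr = 0.6795 + 0.7465 = 1.426 μm/a
ISO 9224: D(t) = r_corr · t^b with b = 0.813 (zinc, B1)
  D(15) = 1.426 × 15^0.813 = 1.426 × 9.04 = 12.89 μm
  Mass loss = 12.89 μm × 7.14 g/cm³ = 92.04 g·m⁻²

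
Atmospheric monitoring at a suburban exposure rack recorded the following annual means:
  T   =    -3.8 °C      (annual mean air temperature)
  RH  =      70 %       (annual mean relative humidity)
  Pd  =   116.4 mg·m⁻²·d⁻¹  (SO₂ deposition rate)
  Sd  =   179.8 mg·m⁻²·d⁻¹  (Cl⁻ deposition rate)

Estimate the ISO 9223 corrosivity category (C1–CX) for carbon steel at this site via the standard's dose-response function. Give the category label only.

carbon steel: temperature factor f = +0.150·(-13.8) = -2.0700
  SO₂ term: 1.77·116.4^0.52·exp(0.02·70-2.0700) = 10.75
  Sd branch = 0.102·Sd^0.62·e^(0.033·RH+0.04·T) = 22.07 μm/a
  r_corr = 10.75 + 22.07 = 32.82 μm/a
ISO 9223 Table 2 (carbon steel): 25 < 32.8 ≤ 50 μm/a ⇒ C3

C3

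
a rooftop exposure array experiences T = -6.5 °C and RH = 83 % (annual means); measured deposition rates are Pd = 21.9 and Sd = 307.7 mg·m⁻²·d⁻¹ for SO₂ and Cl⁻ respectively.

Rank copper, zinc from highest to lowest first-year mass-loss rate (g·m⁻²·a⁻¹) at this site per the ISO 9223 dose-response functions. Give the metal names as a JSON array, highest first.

["zinc", "copper"]

copper: f(T) = +0.126·(T−10) [T≤10 °C] = -2.0790
  SO₂ term: 0.0053·21.9^0.26·exp(0.059·83-2.0790) = 0.198
  Sd branch = 0.01025·Sd^0.27·e^(0.036·RH+0.049·T) = 0.6948 μm/a
  sum: 0.198 + 0.6948 → r_corr = 0.8928 μm/a
  mass loss = 0.8928 μm/a × 8.96 g/cm³ = 7.999 g·m⁻²·a⁻¹
zinc: temperature factor f = +0.038·(-16.5) = -0.6270
  Pd branch = 0.0129·Pd^0.44·e^(0.046·RH+f) = 1.22 μm/a
  Sd branch = 0.0175·Sd^0.57·e^(0.008·RH+0.085·T) = 0.5125 μm/a
  sum: 1.22 + 0.5125 → r_corr = 1.732 μm/a
  mass loss = 1.732 μm/a × 7.14 g/cm³ = 12.37 g·m⁻²·a⁻¹
Ordering by g·m⁻²·a⁻¹: zinc (12.4) > copper (8)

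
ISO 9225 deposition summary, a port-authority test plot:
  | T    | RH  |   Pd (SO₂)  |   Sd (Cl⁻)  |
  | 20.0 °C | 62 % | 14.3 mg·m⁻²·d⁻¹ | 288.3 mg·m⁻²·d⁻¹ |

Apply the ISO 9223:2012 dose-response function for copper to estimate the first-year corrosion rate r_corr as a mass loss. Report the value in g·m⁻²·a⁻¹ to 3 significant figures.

copper: T>10 °C ⇒ hinge -0.080·(20.0−10) = -0.8000
  Pd branch = 0.0053·Pd^0.26·e^(0.059·RH+f) = 0.1844 μm/a
  Cl⁻ term: 0.01025·288.3^0.27·exp(0.036·62+0.049·20.0) = 1.174
  r_corr = 0.1844 + 1.174 = 1.359 μm/a
Convert to mass loss: 1.359 μm/a × 8.96 g/cm³ = 12.18 g·m⁻²·a⁻¹

r_corr = 12.2 g·m⁻²·a⁻¹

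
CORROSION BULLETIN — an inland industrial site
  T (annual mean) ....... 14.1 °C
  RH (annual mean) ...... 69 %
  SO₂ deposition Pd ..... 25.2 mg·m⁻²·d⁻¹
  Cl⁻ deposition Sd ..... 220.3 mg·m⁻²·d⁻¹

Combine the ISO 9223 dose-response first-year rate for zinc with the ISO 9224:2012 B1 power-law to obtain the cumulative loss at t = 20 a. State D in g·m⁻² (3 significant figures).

D(20) = 256 g·m⁻²

zinc: T>10 °C ⇒ hinge -0.071·(14.1−10) = -0.2911
  sulphur-dioxide contribution → 0.9533 μm/a
  chloride contribution → 2.182 μm/a
  total first-year rate 3.135 μm/a
ISO 9224: D(t) = r_corr · t^b with b = 0.813 (zinc, B1)
  D(20) = 3.135 × 20^0.813 = 3.135 × 11.42 = 35.81 μm
  Mass loss = 35.81 μm × 7.14 g/cm³ = 255.7 g·m⁻²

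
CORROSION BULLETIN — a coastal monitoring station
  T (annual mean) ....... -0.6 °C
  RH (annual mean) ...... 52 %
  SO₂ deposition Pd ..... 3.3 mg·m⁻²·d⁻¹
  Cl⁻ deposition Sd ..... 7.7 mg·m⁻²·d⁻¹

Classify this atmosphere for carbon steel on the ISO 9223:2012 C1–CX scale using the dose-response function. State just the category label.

carbon steel: temperature factor f = +0.150·(-10.6) = -1.5900
  sulphur-dioxide contribution → 1.9 μm/a
  chloride contribution → 1.964 μm/a
  ⇒ r_corr(carbon steel) = 3.864 μm/a
3.86 μm/a falls in (1.3, 25] for carbon steel → category C2

C2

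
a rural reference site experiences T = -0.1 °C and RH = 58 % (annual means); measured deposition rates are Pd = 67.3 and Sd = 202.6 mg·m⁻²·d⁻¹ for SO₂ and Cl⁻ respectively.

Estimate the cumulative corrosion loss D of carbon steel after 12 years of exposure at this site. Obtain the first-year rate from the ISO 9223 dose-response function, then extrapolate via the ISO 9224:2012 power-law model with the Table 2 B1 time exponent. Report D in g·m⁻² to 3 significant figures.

D(12) = 853 g·m⁻²

carbon steel: f(T) = +0.150·(T−10) [T≤10 °C] = -1.5150
  sulphur-dioxide contribution → 11.08 μm/a
  chloride contribution → 18.54 μm/a
  total first-year rate 29.62 μm/a
Power-law: D(12) = r_corr · 12^0.523
  D(12) = 29.62 × 12^0.523 = 29.62 × 3.668 = 108.6 μm
  Mass loss = 108.6 μm × 7.85 g/cm³ = 852.8 g·m⁻²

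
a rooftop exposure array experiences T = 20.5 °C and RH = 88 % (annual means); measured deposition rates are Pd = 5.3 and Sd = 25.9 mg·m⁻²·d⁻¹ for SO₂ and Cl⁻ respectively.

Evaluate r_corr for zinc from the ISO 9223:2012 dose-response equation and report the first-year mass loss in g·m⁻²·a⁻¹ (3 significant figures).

r_corr = 14.4 g·m⁻²·a⁻¹

zinc: temperature factor f = -0.071·(10.5) = -0.7455
  SO₂ term: 0.0129·5.3^0.44·exp(0.046·88-0.7455) = 0.7303
  Cl⁻ term: 0.0175·25.9^0.57·exp(0.008·88+0.085·20.5) = 1.292
  r_corr = 0.7303 + 1.292 = 2.022 μm/a
Convert to mass loss: 2.022 μm/a × 7.14 g/cm³ = 14.44 g·m⁻²·a⁻¹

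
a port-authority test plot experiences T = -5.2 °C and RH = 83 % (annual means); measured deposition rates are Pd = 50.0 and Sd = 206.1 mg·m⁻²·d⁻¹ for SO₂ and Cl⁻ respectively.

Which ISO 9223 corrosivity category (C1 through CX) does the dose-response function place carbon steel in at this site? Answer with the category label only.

carbon steel: f(T) = +0.150·(T−10) [T≤10 °C] = -2.2800
  SO₂ term: 1.77·50.0^0.52·exp(0.02·83-2.2800) = 7.281
  Sd branch = 0.102·Sd^0.62·e^(0.033·RH+0.04·T) = 34.88 μm/a
  sum: 7.281 + 34.88 → r_corr = 42.16 μm/a
Category bounds: 25…50 μm/a bracket r_corr ⇒ C3

C3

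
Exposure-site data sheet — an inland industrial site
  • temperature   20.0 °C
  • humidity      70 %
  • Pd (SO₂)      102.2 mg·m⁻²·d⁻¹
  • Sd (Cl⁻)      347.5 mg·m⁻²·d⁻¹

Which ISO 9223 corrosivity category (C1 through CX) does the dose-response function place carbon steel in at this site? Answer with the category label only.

carbon steel: f(T) = -0.054·(T−10) [T>10 °C] = -0.5400
  SO₂ term: 1.77·102.2^0.52·exp(0.02·70-0.5400) = 46.39
  Sd branch = 0.102·Sd^0.62·e^(0.033·RH+0.04·T) = 86.03 μm/a
  sum: 46.39 + 86.03 → r_corr = 132.4 μm/a
ISO 9223 Table 2 (carbon steel): 80 < 132 ≤ 200 μm/a ⇒ C5

C5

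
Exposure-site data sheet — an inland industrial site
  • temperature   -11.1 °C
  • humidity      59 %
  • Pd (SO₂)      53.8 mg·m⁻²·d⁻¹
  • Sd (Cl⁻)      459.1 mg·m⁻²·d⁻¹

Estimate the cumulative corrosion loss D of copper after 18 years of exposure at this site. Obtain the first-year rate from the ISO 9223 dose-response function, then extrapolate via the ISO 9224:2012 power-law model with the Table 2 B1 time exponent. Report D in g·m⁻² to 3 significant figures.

D(18) = 18.1 g·m⁻²

copper: temperature factor f = +0.126·(-21.1) = -2.6586
  SO₂ term: 0.0053·53.8^0.26·exp(0.059·59-2.6586) = 0.034
  Sd branch = 0.01025·Sd^0.27·e^(0.036·RH+0.049·T) = 0.2604 μm/a
  r_corr = 0.034 + 0.2604 = 0.2944 μm/a
Long-term exponent b (ISO 9224 Table 2, B1) = 0.667
  D(18) = 0.2944 × 18^0.667 = 0.2944 × 6.875 = 2.024 μm
  Mass loss = 2.024 μm × 8.96 g/cm³ = 18.14 g·m⁻²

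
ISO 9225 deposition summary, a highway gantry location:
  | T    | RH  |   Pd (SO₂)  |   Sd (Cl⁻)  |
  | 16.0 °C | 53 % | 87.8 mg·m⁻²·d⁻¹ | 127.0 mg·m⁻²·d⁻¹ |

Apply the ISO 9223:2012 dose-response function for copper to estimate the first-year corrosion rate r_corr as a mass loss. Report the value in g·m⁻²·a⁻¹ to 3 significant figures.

r_corr = 7.16 g·m⁻²·a⁻¹

copper: f(T) = -0.080·(T−10) [T>10 °C] = -0.4800
  sulphur-dioxide contribution → 0.2394 μm/a
  chloride contribution → 0.5596 μm/a
  total first-year rate 0.799 μm/a
Convert to mass loss: 0.799 μm/a × 8.96 g/cm³ = 7.159 g·m⁻²·a⁻¹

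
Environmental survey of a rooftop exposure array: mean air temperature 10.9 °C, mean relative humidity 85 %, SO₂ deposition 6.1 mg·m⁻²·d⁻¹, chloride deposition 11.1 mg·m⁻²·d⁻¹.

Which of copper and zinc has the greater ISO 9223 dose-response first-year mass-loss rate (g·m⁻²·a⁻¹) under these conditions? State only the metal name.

copper: f(T) = -0.080·(T−10) [T>10 °C] = -0.0720
  SO₂ term: 0.0053·6.1^0.26·exp(0.059·85-0.0720) = 1.189
  Cl⁻ term: 0.01025·11.1^0.27·exp(0.036·85+0.049·10.9) = 0.7143
  r_corr = 1.189 + 0.7143 = 1.903 μm/a
  mass loss = 1.903 μm/a × 8.96 g/cm³ = 17.05 g·m⁻²·a⁻¹
zinc: f(T) = -0.071·(T−10) [T>10 °C] = -0.0639
  SO₂ term: 0.0129·6.1^0.44·exp(0.046·85-0.0639) = 1.338
  Sd branch = 0.0175·Sd^0.57·e^(0.008·RH+0.085·T) = 0.344 μm/a
  sum: 1.338 + 0.344 → r_corr = 1.682 μm/a
  mass loss = 1.682 μm/a × 7.14 g/cm³ = 12.01 g·m⁻²·a⁻¹
Ordering by g·m⁻²·a⁻¹: copper (17.1) > zinc (12)

copper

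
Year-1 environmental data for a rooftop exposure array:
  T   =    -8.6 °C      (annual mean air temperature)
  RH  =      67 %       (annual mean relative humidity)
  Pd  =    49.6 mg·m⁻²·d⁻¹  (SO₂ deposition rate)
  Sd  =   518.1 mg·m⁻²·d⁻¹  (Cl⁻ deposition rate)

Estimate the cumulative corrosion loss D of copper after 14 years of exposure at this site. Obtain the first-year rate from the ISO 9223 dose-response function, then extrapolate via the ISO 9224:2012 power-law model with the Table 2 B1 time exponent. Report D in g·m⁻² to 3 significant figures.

D(14) = 24.9 g·m⁻²

copper: T≤10 °C ⇒ hinge +0.126·(-8.6−10) = -2.3436
  Pd branch = 0.0053·Pd^0.26·e^(0.059·RH+f) = 0.07312 μm/a
  Sd branch = 0.01025·Sd^0.27·e^(0.036·RH+0.049·T) = 0.4056 μm/a
  sum: 0.07312 + 0.4056 → r_corr = 0.4787 μm/a
ISO 9224: D(t) = r_corr · t^b with b = 0.667 (copper, B1)
  D(14) = 0.4787 × 14^0.667 = 0.4787 × 5.814 = 2.783 μm
  Mass loss = 2.783 μm × 8.96 g/cm³ = 24.94 g·m⁻²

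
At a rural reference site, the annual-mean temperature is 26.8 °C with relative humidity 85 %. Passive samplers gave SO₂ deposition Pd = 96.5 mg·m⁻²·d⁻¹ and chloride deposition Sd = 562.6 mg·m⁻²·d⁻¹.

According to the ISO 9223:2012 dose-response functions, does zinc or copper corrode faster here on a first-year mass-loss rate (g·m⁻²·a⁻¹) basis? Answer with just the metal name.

zinc: T>10 °C ⇒ hinge -0.071·(26.8−10) = -1.1928
  sulphur-dioxide contribution → 1.458 μm/a
  chloride contribution → 12.45 μm/a
  total first-year rate 13.91 μm/a
  mass loss = 13.91 μm/a × 7.14 g/cm³ = 99.33 g·m⁻²·a⁻¹
copper: temperature factor f = -0.080·(16.8) = -1.3440
  sulphur-dioxide contribution → 0.6832 μm/a
  chloride contribution → 4.493 μm/a
  ⇒ r_corr(copper) = 5.176 μm/a
  mass loss = 5.176 μm/a × 8.96 g/cm³ = 46.38 g·m⁻²·a⁻¹
Ordering by g·m⁻²·a⁻¹: zinc (99.3) > copper (46.4)

zinc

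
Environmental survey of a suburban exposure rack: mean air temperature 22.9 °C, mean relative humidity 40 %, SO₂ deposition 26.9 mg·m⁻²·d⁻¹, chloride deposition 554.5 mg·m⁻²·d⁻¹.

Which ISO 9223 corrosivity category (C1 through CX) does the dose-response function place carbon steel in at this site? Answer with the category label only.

carbon steel: T>10 °C ⇒ hinge -0.054·(22.9−10) = -0.6966
  Pd branch = 1.77·Pd^0.52·e^(0.02·RH+f) = 10.87 μm/a
  Cl⁻ term: 0.102·554.5^0.62·exp(0.033·40+0.04·22.9) = 47.96
  sum: 10.87 + 47.96 → r_corr = 58.84 μm/a
58.8 μm/a falls in (50, 80] for carbon steel → category C4

C4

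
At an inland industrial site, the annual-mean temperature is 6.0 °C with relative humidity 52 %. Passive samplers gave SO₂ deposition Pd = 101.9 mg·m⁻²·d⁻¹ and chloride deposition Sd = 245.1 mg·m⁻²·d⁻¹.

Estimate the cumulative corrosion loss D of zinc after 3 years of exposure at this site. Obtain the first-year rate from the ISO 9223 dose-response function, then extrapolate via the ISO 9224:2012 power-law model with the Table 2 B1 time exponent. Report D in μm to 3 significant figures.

zinc: T≤10 °C ⇒ hinge +0.038·(6.0−10) = -0.1520
  sulphur-dioxide contribution → 0.9268 μm/a
  chloride contribution → 1.017 μm/a
  ⇒ r_corr(zinc) = 1.943 μm/a
Power-law: D(3) = r_corr · 3^0.813
  D(3) = 1.943 × 3^0.813 = 1.943 × 2.443 = 4.747 μm

D(3) = 4.75 μm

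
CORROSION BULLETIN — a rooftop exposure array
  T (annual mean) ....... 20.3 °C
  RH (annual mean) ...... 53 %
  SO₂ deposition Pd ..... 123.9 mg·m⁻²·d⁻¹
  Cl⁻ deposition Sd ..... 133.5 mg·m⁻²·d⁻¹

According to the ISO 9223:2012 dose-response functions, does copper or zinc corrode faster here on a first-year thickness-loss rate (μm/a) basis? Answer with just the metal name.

zinc

copper: T>10 °C ⇒ hinge -0.080·(20.3−10) = -0.8240
  Pd branch = 0.0053·Pd^0.26·e^(0.059·RH+f) = 0.1856 μm/a
  Sd branch = 0.01025·Sd^0.27·e^(0.036·RH+0.049·T) = 0.7002 μm/a
  sum: 0.1856 + 0.7002 → r_corr = 0.8858 μm/a
zinc: f(T) = -0.071·(T−10) [T>10 °C] = -0.7313
  SO₂ term: 0.0129·123.9^0.44·exp(0.046·53-0.7313) = 0.5926
  Sd branch = 0.0175·Sd^0.57·e^(0.008·RH+0.085·T) = 2.444 μm/a
  r_corr = 0.5926 + 2.444 = 3.036 μm/a
Ordering by μm/a: zinc (3.04) > copper (0.886)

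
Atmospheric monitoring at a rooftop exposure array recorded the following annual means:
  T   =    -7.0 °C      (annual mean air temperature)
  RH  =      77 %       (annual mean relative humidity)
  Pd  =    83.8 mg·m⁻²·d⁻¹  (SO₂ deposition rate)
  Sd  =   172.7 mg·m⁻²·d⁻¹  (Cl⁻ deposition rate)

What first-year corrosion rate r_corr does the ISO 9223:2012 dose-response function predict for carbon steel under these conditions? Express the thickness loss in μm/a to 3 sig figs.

r_corr = 30.3 μm/a

carbon steel: T≤10 °C ⇒ hinge +0.150·(-7.0−10) = -2.5500
  Pd branch = 1.77·Pd^0.52·e^(0.02·RH+f) = 6.448 μm/a
  Cl⁻ term: 0.102·172.7^0.62·exp(0.033·77+0.04·-7.0) = 23.86
  r_corr = 6.448 + 23.86 = 30.31 μm/a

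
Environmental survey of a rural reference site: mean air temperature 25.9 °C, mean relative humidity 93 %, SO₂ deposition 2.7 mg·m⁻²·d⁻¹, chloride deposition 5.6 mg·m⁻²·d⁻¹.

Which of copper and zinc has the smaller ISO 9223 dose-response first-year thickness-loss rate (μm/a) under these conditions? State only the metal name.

copper: f(T) = -0.080·(T−10) [T>10 °C] = -1.2720
  SO₂ term: 0.0053·2.7^0.26·exp(0.059·93-1.2720) = 0.4645
  Cl⁻ term: 0.01025·5.6^0.27·exp(0.036·93+0.049·25.9) = 1.652
  r_corr = 0.4645 + 1.652 = 2.116 μm/a
zinc: f(T) = -0.071·(T−10) [T>10 °C] = -1.1289
  Pd branch = 0.0129·Pd^0.44·e^(0.046·RH+f) = 0.4656 μm/a
  Sd branch = 0.0175·Sd^0.57·e^(0.008·RH+0.085·T) = 0.8886 μm/a
  r_corr = 0.4656 + 0.8886 = 1.354 μm/a
Ordering by μm/a: copper (2.12) > zinc (1.35)

zinc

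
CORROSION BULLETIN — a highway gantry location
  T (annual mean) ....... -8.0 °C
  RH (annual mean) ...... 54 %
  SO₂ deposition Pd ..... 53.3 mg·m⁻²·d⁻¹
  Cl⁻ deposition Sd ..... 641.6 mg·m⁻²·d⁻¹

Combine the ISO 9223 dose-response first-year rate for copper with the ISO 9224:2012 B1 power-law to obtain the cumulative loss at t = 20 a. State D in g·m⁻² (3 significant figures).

copper: temperature factor f = +0.126·(-18.0) = -2.2680
  sulphur-dioxide contribution → 0.03732 μm/a
  chloride contribution → 0.2771 μm/a
  ⇒ r_corr(copper) = 0.3145 μm/a
ISO 9224: D(t) = r_corr · t^b with b = 0.667 (copper, B1)
  D(20) = 0.3145 × 20^0.667 = 0.3145 × 7.375 = 2.319 μm
  Mass loss = 2.319 μm × 8.96 g/cm³ = 20.78 g·m⁻²

D(20) = 20.8 g·m⁻²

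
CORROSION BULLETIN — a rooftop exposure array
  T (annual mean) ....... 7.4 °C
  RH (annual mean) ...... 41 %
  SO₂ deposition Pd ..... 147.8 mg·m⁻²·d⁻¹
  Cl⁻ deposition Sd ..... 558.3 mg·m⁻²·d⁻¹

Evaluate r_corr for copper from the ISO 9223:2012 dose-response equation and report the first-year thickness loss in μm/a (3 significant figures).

copper: temperature factor f = +0.126·(-2.6) = -0.3276
  Pd branch = 0.0053·Pd^0.26·e^(0.059·RH+f) = 0.1573 μm/a
  Cl⁻ term: 0.01025·558.3^0.27·exp(0.036·41+0.049·7.4) = 0.3555
  sum: 0.1573 + 0.3555 → r_corr = 0.5128 μm/a

r_corr = 0.513 μm/a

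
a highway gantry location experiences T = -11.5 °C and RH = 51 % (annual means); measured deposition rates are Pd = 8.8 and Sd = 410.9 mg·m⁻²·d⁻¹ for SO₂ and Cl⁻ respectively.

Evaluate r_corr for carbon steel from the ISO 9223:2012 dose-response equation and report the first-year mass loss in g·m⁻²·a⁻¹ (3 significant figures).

r_corr = 118 g·m⁻²·a⁻¹

carbon steel: f(T) = +0.150·(T−10) [T≤10 °C] = -3.2250
  SO₂ term: 1.77·8.8^0.52·exp(0.02·51-3.2250) = 0.6046
  Cl⁻ term: 0.102·410.9^0.62·exp(0.033·51+0.04·-11.5) = 14.46
  r_corr = 0.6046 + 14.46 = 15.07 μm/a
Convert to mass loss: 15.07 μm/a × 7.85 g/cm³ = 118.3 g·m⁻²·a⁻¹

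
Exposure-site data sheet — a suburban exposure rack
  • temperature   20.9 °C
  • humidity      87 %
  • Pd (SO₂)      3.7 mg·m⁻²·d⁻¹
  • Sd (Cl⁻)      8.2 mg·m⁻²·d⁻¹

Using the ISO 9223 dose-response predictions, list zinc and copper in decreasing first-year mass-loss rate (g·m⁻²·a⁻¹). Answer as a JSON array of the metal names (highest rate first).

zinc: temperature factor f = -0.071·(10.9) = -0.7739
  sulphur-dioxide contribution → 0.5788 μm/a
  chloride contribution → 0.6882 μm/a
  total first-year rate 1.267 μm/a
  mass loss = 1.267 μm/a × 7.14 g/cm³ = 9.046 g·m⁻²·a⁻¹
copper: f(T) = -0.080·(T−10) [T>10 °C] = -0.8720
  sulphur-dioxide contribution → 0.5279 μm/a
  chloride contribution → 1.155 μm/a
  total first-year rate 1.682 μm/a
  mass loss = 1.682 μm/a × 8.96 g/cm³ = 15.07 g·m⁻²·a⁻¹
Ordering by g·m⁻²·a⁻¹: copper (15.1) > zinc (9.05)

["copper", "zinc"]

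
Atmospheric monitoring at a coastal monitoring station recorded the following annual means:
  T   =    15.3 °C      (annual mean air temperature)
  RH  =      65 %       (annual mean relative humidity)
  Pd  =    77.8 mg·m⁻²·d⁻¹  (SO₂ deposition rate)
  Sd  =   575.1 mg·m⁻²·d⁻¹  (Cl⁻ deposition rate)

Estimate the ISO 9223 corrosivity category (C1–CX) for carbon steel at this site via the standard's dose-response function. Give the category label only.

carbon steel: temperature factor f = -0.054·(5.3) = -0.2862
  Pd branch = 1.77·Pd^0.52·e^(0.02·RH+f) = 46.94 μm/a
  Sd branch = 0.102·Sd^0.62·e^(0.033·RH+0.04·T) = 82.6 μm/a
  sum: 46.94 + 82.6 → r_corr = 129.5 μm/a
ISO 9223 Table 2 (carbon steel): 80 < 130 ≤ 200 μm/a ⇒ C5

C5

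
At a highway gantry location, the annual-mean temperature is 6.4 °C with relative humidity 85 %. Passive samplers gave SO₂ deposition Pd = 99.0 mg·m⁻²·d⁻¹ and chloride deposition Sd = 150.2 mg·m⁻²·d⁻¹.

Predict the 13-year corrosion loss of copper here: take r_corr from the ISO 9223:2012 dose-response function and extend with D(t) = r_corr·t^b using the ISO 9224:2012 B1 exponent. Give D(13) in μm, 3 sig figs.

copper: temperature factor f = +0.126·(-3.6) = -0.4536
  Pd branch = 0.0053·Pd^0.26·e^(0.059·RH+f) = 1.675 μm/a
  Cl⁻ term: 0.01025·150.2^0.27·exp(0.036·85+0.049·6.4) = 1.158
  sum: 1.675 + 1.158 → r_corr = 2.833 μm/a
Long-term exponent b (ISO 9224 Table 2, B1) = 0.667
  D(13) = 2.833 × 13^0.667 = 2.833 × 5.534 = 15.68 μm

D(13) = 15.7 μm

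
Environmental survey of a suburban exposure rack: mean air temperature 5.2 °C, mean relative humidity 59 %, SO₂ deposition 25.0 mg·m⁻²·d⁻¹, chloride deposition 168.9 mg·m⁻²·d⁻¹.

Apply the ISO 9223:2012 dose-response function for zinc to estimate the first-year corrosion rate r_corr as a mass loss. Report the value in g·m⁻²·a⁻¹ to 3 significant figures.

zinc: T≤10 °C ⇒ hinge +0.038·(5.2−10) = -0.1824
  Pd branch = 0.0129·Pd^0.44·e^(0.046·RH+f) = 0.6686 μm/a
  Cl⁻ term: 0.0175·168.9^0.57·exp(0.008·59+0.085·5.2) = 0.8123
  sum: 0.6686 + 0.8123 → r_corr = 1.481 μm/a
Convert to mass loss: 1.481 μm/a × 7.14 g/cm³ = 10.57 g·m⁻²·a⁻¹

r_corr = 10.6 g·m⁻²·a⁻¹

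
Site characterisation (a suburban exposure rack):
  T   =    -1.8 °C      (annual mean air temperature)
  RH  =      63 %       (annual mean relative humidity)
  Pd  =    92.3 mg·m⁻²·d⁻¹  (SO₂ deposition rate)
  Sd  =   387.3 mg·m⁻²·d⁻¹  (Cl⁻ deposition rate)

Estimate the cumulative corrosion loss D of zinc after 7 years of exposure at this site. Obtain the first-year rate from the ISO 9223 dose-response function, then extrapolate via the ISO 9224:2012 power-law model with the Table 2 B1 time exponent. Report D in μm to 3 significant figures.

D(7) = 8.94 μm

zinc: f(T) = +0.038·(T−10) [T≤10 °C] = -0.4484
  Pd branch = 0.0129·Pd^0.44·e^(0.046·RH+f) = 1.094 μm/a
  Sd branch = 0.0175·Sd^0.57·e^(0.008·RH+0.085·T) = 0.7424 μm/a
  sum: 1.094 + 0.7424 → r_corr = 1.837 μm/a
Long-term exponent b (ISO 9224 Table 2, B1) = 0.813
  D(7) = 1.837 × 7^0.813 = 1.837 × 4.865 = 8.935 μm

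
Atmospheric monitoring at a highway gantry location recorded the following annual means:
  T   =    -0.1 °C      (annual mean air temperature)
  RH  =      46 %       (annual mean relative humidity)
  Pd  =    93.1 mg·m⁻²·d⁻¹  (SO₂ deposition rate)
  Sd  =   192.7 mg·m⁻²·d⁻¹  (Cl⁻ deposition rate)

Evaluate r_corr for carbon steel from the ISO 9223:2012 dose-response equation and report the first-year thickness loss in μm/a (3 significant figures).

r_corr = 22.4 μm/a

carbon steel: T≤10 °C ⇒ hinge +0.150·(-0.1−10) = -1.5150
  Pd branch = 1.77·Pd^0.52·e^(0.02·RH+f) = 10.31 μm/a
  Cl⁻ term: 0.102·192.7^0.62·exp(0.033·46+0.04·-0.1) = 12.1
  r_corr = 10.31 + 12.1 = 22.41 μm/a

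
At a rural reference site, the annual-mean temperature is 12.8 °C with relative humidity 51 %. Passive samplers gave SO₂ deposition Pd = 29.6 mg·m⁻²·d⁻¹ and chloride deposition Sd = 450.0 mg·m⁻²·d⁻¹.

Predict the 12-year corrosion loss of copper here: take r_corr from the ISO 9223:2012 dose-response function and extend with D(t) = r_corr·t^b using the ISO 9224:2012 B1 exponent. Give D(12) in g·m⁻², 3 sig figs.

D(12) = 39.2 g·m⁻²

copper: temperature factor f = -0.080·(2.8) = -0.2240
  Pd branch = 0.0053·Pd^0.26·e^(0.059·RH+f) = 0.2072 μm/a
  Sd branch = 0.01025·Sd^0.27·e^(0.036·RH+0.049·T) = 0.6264 μm/a
  sum: 0.2072 + 0.6264 → r_corr = 0.8336 μm/a
ISO 9224: D(t) = r_corr · t^b with b = 0.667 (copper, B1)
  D(12) = 0.8336 × 12^0.667 = 0.8336 × 5.246 = 4.373 μm
  Mass loss = 4.373 μm × 8.96 g/cm³ = 39.18 g·m⁻²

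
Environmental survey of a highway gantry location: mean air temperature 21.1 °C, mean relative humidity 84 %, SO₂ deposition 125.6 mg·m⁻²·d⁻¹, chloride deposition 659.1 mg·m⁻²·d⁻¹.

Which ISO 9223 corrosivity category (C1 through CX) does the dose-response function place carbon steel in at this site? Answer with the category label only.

carbon steel: T>10 °C ⇒ hinge -0.054·(21.1−10) = -0.5994
  SO₂ term: 1.77·125.6^0.52·exp(0.02·84-0.5994) = 64.38
  Cl⁻ term: 0.102·659.1^0.62·exp(0.033·84+0.04·21.1) = 212.2
  sum: 64.38 + 212.2 → r_corr = 276.6 μm/a
Category bounds: 200…700 μm/a bracket r_corr ⇒ CX

CX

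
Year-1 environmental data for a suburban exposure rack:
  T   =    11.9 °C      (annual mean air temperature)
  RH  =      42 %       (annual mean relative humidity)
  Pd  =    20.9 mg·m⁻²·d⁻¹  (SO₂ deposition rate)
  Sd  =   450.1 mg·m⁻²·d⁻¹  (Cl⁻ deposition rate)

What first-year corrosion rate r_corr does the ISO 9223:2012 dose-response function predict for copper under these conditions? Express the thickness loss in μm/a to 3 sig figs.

copper: f(T) = -0.080·(T−10) [T>10 °C] = -0.1520
  SO₂ term: 0.0053·20.9^0.26·exp(0.059·42-0.1520) = 0.1196
  Sd branch = 0.01025·Sd^0.27·e^(0.036·RH+0.049·T) = 0.4335 μm/a
  r_corr = 0.1196 + 0.4335 = 0.5531 μm/a

r_corr = 0.553 μm/a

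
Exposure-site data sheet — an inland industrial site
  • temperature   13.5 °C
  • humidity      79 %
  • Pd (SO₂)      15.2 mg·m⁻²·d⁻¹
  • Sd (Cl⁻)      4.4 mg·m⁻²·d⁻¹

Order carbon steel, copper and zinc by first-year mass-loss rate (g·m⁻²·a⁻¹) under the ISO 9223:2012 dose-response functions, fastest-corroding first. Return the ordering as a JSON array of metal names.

carbon steel: T>10 °C ⇒ hinge -0.054·(13.5−10) = -0.1890
  sulphur-dioxide contribution → 29.28 μm/a
  chloride contribution → 5.947 μm/a
  total first-year rate 35.23 μm/a
  mass loss = 35.23 μm/a × 7.85 g/cm³ = 276.6 g·m⁻²·a⁻¹
copper: temperature factor f = -0.080·(3.5) = -0.2800
  sulphur-dioxide contribution → 0.8594 μm/a
  chloride contribution → 0.5092 μm/a
  ⇒ r_corr(copper) = 1.369 μm/a
  mass loss = 1.369 μm/a × 8.96 g/cm³ = 12.26 g·m⁻²·a⁻¹
zinc: T>10 °C ⇒ hinge -0.071·(13.5−10) = -0.2485
  sulphur-dioxide contribution → 1.262 μm/a
  chloride contribution → 0.2413 μm/a
  total first-year rate 1.503 μm/a
  mass loss = 1.503 μm/a × 7.14 g/cm³ = 10.73 g·m⁻²·a⁻¹
Ordering by g·m⁻²·a⁻¹: carbon steel (277) > copper (12.3) > zinc (10.7)

["carbon steel", "copper", "zinc"]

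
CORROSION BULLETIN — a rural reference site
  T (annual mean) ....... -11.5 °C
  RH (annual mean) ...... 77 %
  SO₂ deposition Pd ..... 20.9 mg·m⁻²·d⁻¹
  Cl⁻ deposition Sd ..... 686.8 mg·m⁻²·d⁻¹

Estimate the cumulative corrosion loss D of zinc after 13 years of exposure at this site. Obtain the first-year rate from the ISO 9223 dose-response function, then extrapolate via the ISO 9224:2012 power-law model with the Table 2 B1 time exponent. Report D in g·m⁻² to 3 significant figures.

zinc: temperature factor f = +0.038·(-21.5) = -0.8170
  sulphur-dioxide contribution → 0.7497 μm/a
  chloride contribution → 0.5047 μm/a
  total first-year rate 1.254 μm/a
Power-law: D(13) = r_corr · 13^0.813
  D(13) = 1.254 × 13^0.813 = 1.254 × 8.047 = 10.09 μm
  Mass loss = 10.09 μm × 7.14 g/cm³ = 72.07 g·m⁻²

D(13) = 72.1 g·m⁻²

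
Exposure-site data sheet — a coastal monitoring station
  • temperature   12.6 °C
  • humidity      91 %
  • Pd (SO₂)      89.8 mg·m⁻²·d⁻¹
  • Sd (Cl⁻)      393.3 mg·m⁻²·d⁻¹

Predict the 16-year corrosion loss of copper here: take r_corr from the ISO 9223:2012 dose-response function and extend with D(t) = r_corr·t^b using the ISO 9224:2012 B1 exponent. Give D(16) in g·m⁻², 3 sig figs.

copper: T>10 °C ⇒ hinge -0.080·(12.6−10) = -0.2080
  sulphur-dioxide contribution → 2.975 μm/a
  chloride contribution → 2.525 μm/a
  total first-year rate 5.5 μm/a
Power-law: D(16) = r_corr · 16^0.667
  D(16) = 5.5 × 16^0.667 = 5.5 × 6.355 = 34.95 μm
  Mass loss = 34.95 μm × 8.96 g/cm³ = 313.2 g·m⁻²

D(16) = 313 g·m⁻²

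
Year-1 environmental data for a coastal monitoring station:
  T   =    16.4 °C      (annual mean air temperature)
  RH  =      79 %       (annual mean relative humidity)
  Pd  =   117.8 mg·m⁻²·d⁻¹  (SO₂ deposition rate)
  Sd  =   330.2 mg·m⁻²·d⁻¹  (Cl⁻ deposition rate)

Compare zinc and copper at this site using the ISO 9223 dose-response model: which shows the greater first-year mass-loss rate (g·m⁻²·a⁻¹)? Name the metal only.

zinc: T>10 °C ⇒ hinge -0.071·(16.4−10) = -0.4544
  SO₂ term: 0.0129·117.8^0.44·exp(0.046·79-0.4544) = 2.528
  Sd branch = 0.0175·Sd^0.57·e^(0.008·RH+0.085·T) = 3.619 μm/a
  sum: 2.528 + 3.619 → r_corr = 6.147 μm/a
  mass loss = 6.147 μm/a × 7.14 g/cm³ = 43.89 g·m⁻²·a⁻¹
copper: temperature factor f = -0.080·(6.4) = -0.5120
  Pd branch = 0.0053·Pd^0.26·e^(0.059·RH+f) = 1.161 μm/a
  Sd branch = 0.01025·Sd^0.27·e^(0.036·RH+0.049·T) = 1.883 μm/a
  sum: 1.161 + 1.883 → r_corr = 3.044 μm/a
  mass loss = 3.044 μm/a × 8.96 g/cm³ = 27.27 g·m⁻²·a⁻¹
Ordering by g·m⁻²·a⁻¹: zinc (43.9) > copper (27.3)

zinc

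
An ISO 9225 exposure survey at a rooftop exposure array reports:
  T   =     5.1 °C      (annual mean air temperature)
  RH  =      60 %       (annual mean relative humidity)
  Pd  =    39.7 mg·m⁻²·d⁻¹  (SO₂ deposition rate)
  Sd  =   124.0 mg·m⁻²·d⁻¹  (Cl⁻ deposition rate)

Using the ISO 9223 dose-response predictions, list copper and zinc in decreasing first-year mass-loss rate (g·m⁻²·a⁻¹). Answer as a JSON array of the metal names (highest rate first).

copper: temperature factor f = +0.126·(-4.9) = -0.6174
  sulphur-dioxide contribution → 0.2566 μm/a
  chloride contribution → 0.4193 μm/a
  total first-year rate 0.6759 μm/a
  mass loss = 0.6759 μm/a × 8.96 g/cm³ = 6.056 g·m⁻²·a⁻¹
zinc: temperature factor f = +0.038·(-4.9) = -0.1862
  sulphur-dioxide contribution → 0.8548 μm/a
  chloride contribution → 0.6808 μm/a
  total first-year rate 1.536 μm/a
  mass loss = 1.536 μm/a × 7.14 g/cm³ = 10.96 g·m⁻²·a⁻¹
Ordering by g·m⁻²·a⁻¹: zinc (11) > copper (6.06)

["zinc", "copper"]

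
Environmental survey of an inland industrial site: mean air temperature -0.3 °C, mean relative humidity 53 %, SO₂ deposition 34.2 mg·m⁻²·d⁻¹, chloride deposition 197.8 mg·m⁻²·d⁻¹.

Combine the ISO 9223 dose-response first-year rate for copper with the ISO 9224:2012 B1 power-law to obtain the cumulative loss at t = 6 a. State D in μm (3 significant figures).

copper: temperature factor f = +0.126·(-10.3) = -1.2978
  sulphur-dioxide contribution → 0.08271 μm/a
  chloride contribution → 0.2838 μm/a
  ⇒ r_corr(copper) = 0.3665 μm/a
Long-term exponent b (ISO 9224 Table 2, B1) = 0.667
  D(6) = 0.3665 × 6^0.667 = 0.3665 × 3.304 = 1.211 μm

D(6) = 1.21 μm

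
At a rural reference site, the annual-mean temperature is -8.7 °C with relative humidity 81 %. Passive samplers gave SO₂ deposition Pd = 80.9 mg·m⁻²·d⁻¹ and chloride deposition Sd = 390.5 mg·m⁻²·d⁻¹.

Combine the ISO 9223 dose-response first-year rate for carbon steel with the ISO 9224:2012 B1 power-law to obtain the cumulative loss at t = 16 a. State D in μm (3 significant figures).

D(16) = 203 μm

carbon steel: temperature factor f = +0.150·(-18.7) = -2.8050
  sulphur-dioxide contribution → 5.315 μm/a
  chloride contribution → 42.18 μm/a
  ⇒ r_corr(carbon steel) = 47.5 μm/a
Power-law: D(16) = r_corr · 16^0.523
  D(16) = 47.5 × 16^0.523 = 47.5 × 4.263 = 202.5 μm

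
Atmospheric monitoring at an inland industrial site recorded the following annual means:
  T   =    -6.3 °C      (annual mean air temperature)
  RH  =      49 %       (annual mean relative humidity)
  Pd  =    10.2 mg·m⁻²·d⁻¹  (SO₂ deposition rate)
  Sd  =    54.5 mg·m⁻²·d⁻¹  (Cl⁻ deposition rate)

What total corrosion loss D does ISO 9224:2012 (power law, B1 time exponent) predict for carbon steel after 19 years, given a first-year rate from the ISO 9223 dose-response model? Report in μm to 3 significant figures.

D(19) = 28.6 μm

carbon steel: f(T) = +0.150·(T−10) [T≤10 °C] = -2.4450
  sulphur-dioxide contribution → 1.368 μm/a
  chloride contribution → 4.764 μm/a
  total first-year rate 6.132 μm/a
ISO 9224: D(t) = r_corr · t^b with b = 0.523 (carbon steel, B1)
  D(19) = 6.132 × 19^0.523 = 6.132 × 4.664 = 28.6 μm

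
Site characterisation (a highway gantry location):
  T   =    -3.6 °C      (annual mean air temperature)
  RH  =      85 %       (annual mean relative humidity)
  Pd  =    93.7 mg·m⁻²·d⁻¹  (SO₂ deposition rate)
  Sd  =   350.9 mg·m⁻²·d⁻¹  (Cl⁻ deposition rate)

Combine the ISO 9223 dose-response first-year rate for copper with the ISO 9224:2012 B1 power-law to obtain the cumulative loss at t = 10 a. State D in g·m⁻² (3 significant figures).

copper: T≤10 °C ⇒ hinge +0.126·(-3.6−10) = -1.7136
  sulphur-dioxide contribution → 0.4685 μm/a
  chloride contribution → 0.8918 μm/a
  ⇒ r_corr(copper) = 1.36 μm/a
ISO 9224: D(t) = r_corr · t^b with b = 0.667 (copper, B1)
  D(10) = 1.36 × 10^0.667 = 1.36 × 4.645 = 6.319 μm
  Mass loss = 6.319 μm × 8.96 g/cm³ = 56.62 g·m⁻²

D(10) = 56.6 g·m⁻²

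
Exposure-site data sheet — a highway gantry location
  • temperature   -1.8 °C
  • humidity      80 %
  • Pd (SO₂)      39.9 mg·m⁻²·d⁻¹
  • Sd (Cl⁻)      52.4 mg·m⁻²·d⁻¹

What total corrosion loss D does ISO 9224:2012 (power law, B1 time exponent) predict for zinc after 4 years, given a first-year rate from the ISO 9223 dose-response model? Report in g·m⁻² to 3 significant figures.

zinc: temperature factor f = +0.038·(-11.8) = -0.4484
  sulphur-dioxide contribution → 1.654 μm/a
  chloride contribution → 0.272 μm/a
  total first-year rate 1.926 μm/a
ISO 9224: D(t) = r_corr · t^b with b = 0.813 (zinc, B1)
  D(4) = 1.926 × 4^0.813 = 1.926 × 3.087 = 5.944 μm
  Mass loss = 5.944 μm × 7.14 g/cm³ = 42.44 g·m⁻²

D(4) = 42.4 g·m⁻²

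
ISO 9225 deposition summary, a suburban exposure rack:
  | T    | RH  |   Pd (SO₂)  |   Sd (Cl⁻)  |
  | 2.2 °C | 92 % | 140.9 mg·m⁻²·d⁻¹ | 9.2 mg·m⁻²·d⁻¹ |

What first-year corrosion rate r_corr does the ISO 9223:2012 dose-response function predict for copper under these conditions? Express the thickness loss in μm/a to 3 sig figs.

r_corr = 2.21 μm/a

copper: temperature factor f = +0.126·(-7.8) = -0.9828
  sulphur-dioxide contribution → 1.635 μm/a
  chloride contribution → 0.5704 μm/a
  total first-year rate 2.205 μm/a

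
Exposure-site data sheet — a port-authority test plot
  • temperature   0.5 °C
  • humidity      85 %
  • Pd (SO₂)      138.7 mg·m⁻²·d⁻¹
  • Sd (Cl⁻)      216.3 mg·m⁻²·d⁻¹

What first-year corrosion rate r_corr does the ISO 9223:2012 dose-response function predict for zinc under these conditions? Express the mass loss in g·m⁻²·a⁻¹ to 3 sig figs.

zinc: T≤10 °C ⇒ hinge +0.038·(0.5−10) = -0.3610
  sulphur-dioxide contribution → 3.93 μm/a
  chloride contribution → 0.7723 μm/a
  ⇒ r_corr(zinc) = 4.703 μm/a
Convert to mass loss: 4.703 μm/a × 7.14 g/cm³ = 33.58 g·m⁻²·a⁻¹

r_corr = 33.6 g·m⁻²·a⁻¹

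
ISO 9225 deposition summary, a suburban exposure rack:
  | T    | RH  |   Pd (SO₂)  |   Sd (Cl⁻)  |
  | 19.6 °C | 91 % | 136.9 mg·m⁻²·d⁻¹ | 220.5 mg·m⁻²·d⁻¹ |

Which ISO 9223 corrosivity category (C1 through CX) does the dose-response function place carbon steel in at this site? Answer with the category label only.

carbon steel: T>10 °C ⇒ hinge -0.054·(19.6−10) = -0.5184
  Pd branch = 1.77·Pd^0.52·e^(0.02·RH+f) = 83.98 μm/a
  Cl⁻ term: 0.102·220.5^0.62·exp(0.033·91+0.04·19.6) = 127.7
  sum: 83.98 + 127.7 → r_corr = 211.7 μm/a
212 μm/a falls in (200, 700] for carbon steel → category CX

CX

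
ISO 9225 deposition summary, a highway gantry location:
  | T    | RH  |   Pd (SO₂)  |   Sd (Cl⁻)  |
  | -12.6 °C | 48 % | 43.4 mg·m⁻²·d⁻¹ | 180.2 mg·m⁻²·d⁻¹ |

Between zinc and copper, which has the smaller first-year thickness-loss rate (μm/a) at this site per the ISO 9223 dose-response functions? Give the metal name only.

copper

zinc: temperature factor f = +0.038·(-22.6) = -0.8588
  sulphur-dioxide contribution → 0.2612 μm/a
  chloride contribution → 0.17 μm/a
  ⇒ r_corr(zinc) = 0.4312 μm/a
copper: f(T) = +0.126·(T−10) [T≤10 °C] = -2.8476
  sulphur-dioxide contribution → 0.01391 μm/a
  chloride contribution → 0.1265 μm/a
  ⇒ r_corr(copper) = 0.1404 μm/a
Ordering by μm/a: zinc (0.431) > copper (0.14)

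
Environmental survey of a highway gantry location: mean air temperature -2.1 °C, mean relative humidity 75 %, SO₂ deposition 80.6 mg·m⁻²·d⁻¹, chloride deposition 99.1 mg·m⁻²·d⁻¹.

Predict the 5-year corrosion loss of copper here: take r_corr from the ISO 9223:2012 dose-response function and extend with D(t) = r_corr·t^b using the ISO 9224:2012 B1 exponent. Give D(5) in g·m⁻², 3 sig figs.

copper: temperature factor f = +0.126·(-12.1) = -1.5246
  sulphur-dioxide contribution → 0.3017 μm/a
  chloride contribution → 0.476 μm/a
  total first-year rate 0.7776 μm/a
Power-law: D(5) = r_corr · 5^0.667
  D(5) = 0.7776 × 5^0.667 = 0.7776 × 2.926 = 2.275 μm
  Mass loss = 2.275 μm × 8.96 g/cm³ = 20.38 g·m⁻²

D(5) = 20.4 g·m⁻²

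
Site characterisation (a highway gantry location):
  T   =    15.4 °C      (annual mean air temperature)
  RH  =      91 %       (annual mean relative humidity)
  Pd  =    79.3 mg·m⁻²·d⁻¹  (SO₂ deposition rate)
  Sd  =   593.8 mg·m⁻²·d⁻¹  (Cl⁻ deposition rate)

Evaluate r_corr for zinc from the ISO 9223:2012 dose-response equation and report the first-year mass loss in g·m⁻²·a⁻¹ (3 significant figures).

zinc: f(T) = -0.071·(T−10) [T>10 °C] = -0.3834
  sulphur-dioxide contribution → 3.96 μm/a
  chloride contribution → 5.113 μm/a
  total first-year rate 9.073 μm/a
Convert to mass loss: 9.073 μm/a × 7.14 g/cm³ = 64.78 g·m⁻²·a⁻¹

r_corr = 64.8 g·m⁻²·a⁻¹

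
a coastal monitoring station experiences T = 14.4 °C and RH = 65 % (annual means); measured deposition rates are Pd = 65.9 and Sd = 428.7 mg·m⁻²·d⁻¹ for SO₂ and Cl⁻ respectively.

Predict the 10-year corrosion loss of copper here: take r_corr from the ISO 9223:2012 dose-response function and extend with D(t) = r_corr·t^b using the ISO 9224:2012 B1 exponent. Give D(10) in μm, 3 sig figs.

copper: T>10 °C ⇒ hinge -0.080·(14.4−10) = -0.3520
  sulphur-dioxide contribution → 0.5127 μm/a
  chloride contribution → 1.107 μm/a
  total first-year rate 1.62 μm/a
Long-term exponent b (ISO 9224 Table 2, B1) = 0.667
  D(10) = 1.62 × 10^0.667 = 1.62 × 4.645 = 7.523 μm

D(10) = 7.52 μm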